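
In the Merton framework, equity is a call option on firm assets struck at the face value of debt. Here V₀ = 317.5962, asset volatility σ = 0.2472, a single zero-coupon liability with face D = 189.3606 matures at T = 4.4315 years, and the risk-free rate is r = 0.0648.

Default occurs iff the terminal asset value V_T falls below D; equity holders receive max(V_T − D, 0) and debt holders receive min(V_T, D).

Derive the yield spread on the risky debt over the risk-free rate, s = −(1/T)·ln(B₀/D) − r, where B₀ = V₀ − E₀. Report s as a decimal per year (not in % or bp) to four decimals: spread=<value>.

spread=0.0046

d₁ = [ln(V₀/D) + (r + σ²/2)T] / (σ√T)
   = [ln(317.5962/189.3606) + (0.0648 + 0.5·0.2472²)·4.4315] / (0.2472·√4.4315)
   = [0.517128 + 0.422561] / 0.520384 = 1.805760
d₂ = d₁ − σ√T = 1.805760 − 0.520384 = 1.285376
N(d₁) = 0.964522,  N(d₂) = 0.900670,  e^(−rT) = 0.750391
E₀ = V₀·N(d₁) − D·e^(−rT)·N(d₂)
   = 317.5962·0.964522 − 189.3606·0.750391·0.900670 = 178.348408
B₀ = V₀ − E₀ = 317.5962 − 178.348408 = 139.247792
spread = −(1/T)·ln(B₀/D) − r = −(1/4.4315)·ln(139.247792/189.3606) − 0.0648 = 0.00456661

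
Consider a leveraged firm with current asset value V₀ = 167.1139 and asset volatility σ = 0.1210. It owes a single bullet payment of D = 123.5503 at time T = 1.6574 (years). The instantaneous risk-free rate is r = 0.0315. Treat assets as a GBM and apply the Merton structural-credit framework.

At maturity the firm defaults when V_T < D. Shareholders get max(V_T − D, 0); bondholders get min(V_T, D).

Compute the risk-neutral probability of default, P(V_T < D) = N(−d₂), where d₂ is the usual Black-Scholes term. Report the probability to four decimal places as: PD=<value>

PD=0.0140

d₁ = [ln(V₀/D) + (r + σ²/2)T] / (σ√T)
   = [ln(167.1139/123.5503) + (0.0315 + 0.5·0.1210²)·1.6574] / (0.1210·√1.6574)
   = [0.302027 + 0.064341] / 0.155775 = 2.351900
d₂ = d₁ − σ√T = 2.351900 − 0.155775 = 2.196125
risk-neutral PD = N(−d₂) = N(-2.196125) = 0.014042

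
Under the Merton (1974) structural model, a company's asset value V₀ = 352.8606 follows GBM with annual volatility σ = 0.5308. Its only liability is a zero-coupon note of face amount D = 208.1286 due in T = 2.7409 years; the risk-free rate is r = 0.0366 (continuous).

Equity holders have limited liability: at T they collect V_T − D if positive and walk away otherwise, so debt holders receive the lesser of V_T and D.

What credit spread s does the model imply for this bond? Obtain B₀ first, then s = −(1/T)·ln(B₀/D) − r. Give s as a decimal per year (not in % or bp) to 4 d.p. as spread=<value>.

d₁ = [ln(V₀/D) + (r + σ²/2)T] / (σ√T)
   = [ln(352.8606/208.1286) + (0.0366 + 0.5·0.5308²)·2.7409] / (0.5308·√2.7409)
   = [0.527917 + 0.486439] / 0.878775 = 1.154285
d₂ = d₁ − σ√T = 1.154285 − 0.878775 = 0.275510
N(d₁) = 0.875808,  N(d₂) = 0.608538,  e^(−rT) = 0.904551
E₀ = V₀·N(d₁) − D·e^(−rT)·N(d₂)
   = 352.8606·0.875808 − 208.1286·0.904551·0.608538 = 194.473158
B₀ = V₀ − E₀ = 352.8606 − 194.473158 = 158.387442
spread = −(1/T)·ln(B₀/D) − r = −(1/2.7409)·ln(158.387442/208.1286) − 0.0366 = 0.06304317

spread=0.0630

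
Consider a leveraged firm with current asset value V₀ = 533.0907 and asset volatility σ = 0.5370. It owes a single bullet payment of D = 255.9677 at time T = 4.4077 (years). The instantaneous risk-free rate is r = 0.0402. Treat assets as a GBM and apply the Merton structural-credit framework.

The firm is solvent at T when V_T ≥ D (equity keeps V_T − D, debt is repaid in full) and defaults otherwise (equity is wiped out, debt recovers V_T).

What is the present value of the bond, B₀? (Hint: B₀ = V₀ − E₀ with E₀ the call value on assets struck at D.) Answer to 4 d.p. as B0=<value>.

d₁ = [ln(V₀/D) + (r + σ²/2)T] / (σ√T)
   = [ln(533.0907/255.9677) + (0.0402 + 0.5·0.5370²)·4.4077] / (0.5370·√4.4077)
   = [0.733640 + 0.812712] / 1.127406 = 1.371602
d₂ = d₁ − σ√T = 1.371602 − 1.127406 = 0.244196
N(d₁) = 0.914906,  N(d₂) = 0.596460,  e^(−rT) = 0.837621
E₀ = V₀·N(d₁) − D·e^(−rT)·N(d₂)
   = 533.0907·0.914906 − 255.9677·0.837621·0.596460 = 359.844570
B₀ = V₀ − E₀ = 533.0907 − 359.844570 = 173.246130

B0=173.2461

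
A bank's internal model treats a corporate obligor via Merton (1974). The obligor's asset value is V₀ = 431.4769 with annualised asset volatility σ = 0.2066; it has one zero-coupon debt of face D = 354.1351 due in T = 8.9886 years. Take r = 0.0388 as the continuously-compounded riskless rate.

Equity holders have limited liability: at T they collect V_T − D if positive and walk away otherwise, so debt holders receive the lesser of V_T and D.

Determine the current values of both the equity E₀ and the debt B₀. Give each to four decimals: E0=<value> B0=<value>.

d₁ = [ln(V₀/D) + (r + σ²/2)T] / (σ√T)
   = [ln(431.4769/354.1351) + (0.0388 + 0.5·0.2066²)·8.9886] / (0.2066·√8.9886)
   = [0.197535 + 0.540590] / 0.619407 = 1.191665
d₂ = d₁ − σ√T = 1.191665 − 0.619407 = 0.572257
N(d₁) = 0.883304,  N(d₂) = 0.716426,  e^(−rT) = 0.705564
E₀ = V₀·N(d₁) − D·e^(−rT)·N(d₂)
   = 431.4769·0.883304 − 354.1351·0.705564·0.716426 = 202.115277
B₀ = V₀ − E₀ = 431.4769 − 202.115277 = 229.361623

E0=202.1153 B0=229.3616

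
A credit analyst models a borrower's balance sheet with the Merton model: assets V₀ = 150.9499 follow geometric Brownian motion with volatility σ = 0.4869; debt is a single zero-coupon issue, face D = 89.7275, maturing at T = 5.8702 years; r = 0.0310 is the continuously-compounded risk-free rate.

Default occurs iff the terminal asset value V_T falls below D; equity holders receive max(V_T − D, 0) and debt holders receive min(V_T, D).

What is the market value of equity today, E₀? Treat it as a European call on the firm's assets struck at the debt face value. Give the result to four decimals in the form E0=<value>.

d₁ = [ln(V₀/D) + (r + σ²/2)T] / (σ√T)
   = [ln(150.9499/89.7275) + (0.0310 + 0.5·0.4869²)·5.8702] / (0.4869·√5.8702)
   = [0.520171 + 0.877805] / 1.179685 = 1.185041
d₂ = d₁ − σ√T = 1.185041 − 1.179685 = 0.005356
N(d₁) = 0.881999,  N(d₂) = 0.502137,  e^(−rT) = 0.833621
E₀ = V₀·N(d₁) − D·e^(−rT)·N(d₂)
   = 150.9499·0.881999 − 89.7275·0.833621·0.502137 = 95.578535

E0=95.5785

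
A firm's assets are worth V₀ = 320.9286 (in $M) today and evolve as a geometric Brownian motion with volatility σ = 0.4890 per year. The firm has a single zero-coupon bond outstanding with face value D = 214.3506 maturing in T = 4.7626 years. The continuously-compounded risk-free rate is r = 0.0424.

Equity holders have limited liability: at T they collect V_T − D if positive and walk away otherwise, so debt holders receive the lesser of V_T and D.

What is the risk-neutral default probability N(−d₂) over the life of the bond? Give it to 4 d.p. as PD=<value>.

d₁ = [ln(V₀/D) + (r + σ²/2)T] / (σ√T)
   = [ln(320.9286/214.3506) + (0.0424 + 0.5·0.4890²)·4.7626] / (0.4890·√4.7626)
   = [0.403606 + 0.771353] / 1.067163 = 1.101011
d₂ = d₁ − σ√T = 1.101011 − 1.067163 = 0.033848
risk-neutral PD = N(−d₂) = N(-0.033848) = 0.486499

PD=0.4865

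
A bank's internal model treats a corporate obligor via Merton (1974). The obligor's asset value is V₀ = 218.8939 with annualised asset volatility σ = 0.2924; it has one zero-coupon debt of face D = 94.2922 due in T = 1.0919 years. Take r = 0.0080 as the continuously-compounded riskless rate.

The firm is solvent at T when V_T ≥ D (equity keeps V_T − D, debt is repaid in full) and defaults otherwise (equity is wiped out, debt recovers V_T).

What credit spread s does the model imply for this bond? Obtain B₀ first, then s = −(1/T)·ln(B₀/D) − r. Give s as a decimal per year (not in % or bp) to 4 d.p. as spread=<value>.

d₁ = [ln(V₀/D) + (r + σ²/2)T] / (σ√T)
   = [ln(218.8939/94.2922) + (0.0080 + 0.5·0.2924²)·1.0919] / (0.2924·√1.0919)
   = [0.842189 + 0.055413] / 0.305541 = 2.937749
d₂ = d₁ − σ√T = 2.937749 − 0.305541 = 2.632209
N(d₁) = 0.998347,  N(d₂) = 0.995758,  e^(−rT) = 0.991303
E₀ = V₀·N(d₁) − D·e^(−rT)·N(d₂)
   = 218.8939·0.998347 − 94.2922·0.991303·0.995758 = 125.456408
B₀ = V₀ − E₀ = 218.8939 − 125.456408 = 93.437492
spread = −(1/T)·ln(B₀/D) − r = −(1/1.0919)·ln(93.437492/94.2922) − 0.0080 = 0.00033940

spread=0.0003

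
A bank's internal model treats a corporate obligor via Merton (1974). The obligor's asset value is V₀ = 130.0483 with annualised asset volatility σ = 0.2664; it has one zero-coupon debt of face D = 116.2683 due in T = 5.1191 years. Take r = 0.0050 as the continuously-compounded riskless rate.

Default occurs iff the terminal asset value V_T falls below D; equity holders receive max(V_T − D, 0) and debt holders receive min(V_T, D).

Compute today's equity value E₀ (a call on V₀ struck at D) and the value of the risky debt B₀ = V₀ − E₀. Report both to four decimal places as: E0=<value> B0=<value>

E0=37.9075 B0=92.1408

d₁ = [ln(V₀/D) + (r + σ²/2)T] / (σ√T)
   = [ln(130.0483/116.2683) + (0.0050 + 0.5·0.2664²)·5.1191] / (0.2664·√5.1191)
   = [0.112005 + 0.207244] / 0.602741 = 0.529663
d₂ = d₁ − σ√T = 0.529663 − 0.602741 = -0.073079
N(d₁) = 0.701827,  N(d₂) = 0.470872,  e^(−rT) = 0.974729
E₀ = V₀·N(d₁) − D·e^(−rT)·N(d₂)
   = 130.0483·0.701827 − 116.2683·0.974729·0.470872 = 37.907471
B₀ = V₀ − E₀ = 130.0483 − 37.907471 = 92.140829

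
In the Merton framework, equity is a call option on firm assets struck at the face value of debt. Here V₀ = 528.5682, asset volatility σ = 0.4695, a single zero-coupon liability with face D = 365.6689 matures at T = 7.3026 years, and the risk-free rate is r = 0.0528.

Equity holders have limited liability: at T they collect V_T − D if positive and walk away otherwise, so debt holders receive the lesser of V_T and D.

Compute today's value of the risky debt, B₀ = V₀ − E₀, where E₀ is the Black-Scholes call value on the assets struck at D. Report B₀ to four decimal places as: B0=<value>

d₁ = [ln(V₀/D) + (r + σ²/2)T] / (σ√T)
   = [ln(528.5682/365.6689) + (0.0528 + 0.5·0.4695²)·7.3026] / (0.4695·√7.3026)
   = [0.368444 + 1.190434] / 1.268745 = 1.228677
d₂ = d₁ − σ√T = 1.228677 − 1.268745 = -0.040068
N(d₁) = 0.890404,  N(d₂) = 0.484019,  e^(−rT) = 0.680058
E₀ = V₀·N(d₁) − D·e^(−rT)·N(d₂)
   = 528.5682·0.890404 − 365.6689·0.680058·0.484019 = 350.274955
B₀ = V₀ − E₀ = 528.5682 − 350.274955 = 178.293245

B0=178.2932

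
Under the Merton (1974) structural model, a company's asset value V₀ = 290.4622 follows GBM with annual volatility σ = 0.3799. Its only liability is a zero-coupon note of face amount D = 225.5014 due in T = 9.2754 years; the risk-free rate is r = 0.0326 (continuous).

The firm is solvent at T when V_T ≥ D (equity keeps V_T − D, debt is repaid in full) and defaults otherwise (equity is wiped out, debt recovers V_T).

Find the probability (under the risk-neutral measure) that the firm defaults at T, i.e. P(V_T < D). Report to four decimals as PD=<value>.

PD=0.5392

d₁ = [ln(V₀/D) + (r + σ²/2)T] / (σ√T)
   = [ln(290.4622/225.5014) + (0.0326 + 0.5·0.3799²)·9.2754] / (0.3799·√9.2754)
   = [0.253147 + 0.971710] / 1.157006 = 1.058643
d₂ = d₁ − σ√T = 1.058643 − 1.157006 = -0.098363
risk-neutral PD = N(−d₂) = N(0.098363) = 0.539178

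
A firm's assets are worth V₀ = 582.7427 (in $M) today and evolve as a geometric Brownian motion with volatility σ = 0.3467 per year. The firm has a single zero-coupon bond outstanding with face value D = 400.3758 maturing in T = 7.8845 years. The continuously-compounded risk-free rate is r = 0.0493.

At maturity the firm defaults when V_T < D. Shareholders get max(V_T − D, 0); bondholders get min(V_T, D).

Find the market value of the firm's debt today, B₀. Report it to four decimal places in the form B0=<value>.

B0=226.8192

d₁ = [ln(V₀/D) + (r + σ²/2)T] / (σ√T)
   = [ln(582.7427/400.3758) + (0.0493 + 0.5·0.3467²)·7.8845] / (0.3467·√7.8845)
   = [0.375342 + 0.862568] / 0.973511 = 1.271593
d₂ = d₁ − σ√T = 1.271593 − 0.973511 = 0.298082
N(d₁) = 0.898241,  N(d₂) = 0.617180,  e^(−rT) = 0.677934
E₀ = V₀·N(d₁) − D·e^(−rT)·N(d₂)
   = 582.7427·0.898241 − 400.3758·0.677934·0.617180 = 355.923471
B₀ = V₀ − E₀ = 582.7427 − 355.923471 = 226.819229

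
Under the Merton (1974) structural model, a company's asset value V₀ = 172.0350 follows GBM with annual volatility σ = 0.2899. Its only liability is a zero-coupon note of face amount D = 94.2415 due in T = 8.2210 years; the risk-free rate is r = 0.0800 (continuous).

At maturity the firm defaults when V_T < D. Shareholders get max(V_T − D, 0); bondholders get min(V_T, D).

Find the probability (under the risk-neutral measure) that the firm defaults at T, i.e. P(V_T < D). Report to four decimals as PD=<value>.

PD=0.1357

d₁ = [ln(V₀/D) + (r + σ²/2)T] / (σ√T)
   = [ln(172.0350/94.2415) + (0.0800 + 0.5·0.2899²)·8.2210] / (0.2899·√8.2210)
   = [0.601837 + 1.003135] / 0.831210 = 1.930887
d₂ = d₁ − σ√T = 1.930887 − 0.831210 = 1.099678
risk-neutral PD = N(−d₂) = N(-1.099678) = 0.135736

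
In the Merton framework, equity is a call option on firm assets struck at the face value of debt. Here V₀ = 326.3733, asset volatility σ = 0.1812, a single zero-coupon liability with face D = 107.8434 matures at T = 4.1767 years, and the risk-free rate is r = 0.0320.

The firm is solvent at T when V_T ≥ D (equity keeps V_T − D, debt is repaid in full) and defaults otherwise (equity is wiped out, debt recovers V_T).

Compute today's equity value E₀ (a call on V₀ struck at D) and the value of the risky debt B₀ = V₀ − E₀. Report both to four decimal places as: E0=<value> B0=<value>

d₁ = [ln(V₀/D) + (r + σ²/2)T] / (σ√T)
   = [ln(326.3733/107.8434) + (0.0320 + 0.5·0.1812²)·4.1767] / (0.1812·√4.1767)
   = [1.107362 + 0.202222] / 0.370318 = 3.536376
d₂ = d₁ − σ√T = 3.536376 − 0.370318 = 3.166058
N(d₁) = 0.999797,  N(d₂) = 0.999227,  e^(−rT) = 0.874892
E₀ = V₀·N(d₁) − D·e^(−rT)·N(d₂)
   = 326.3733·0.999797 − 107.8434·0.874892·0.999227 = 232.028630
B₀ = V₀ − E₀ = 326.3733 − 232.028630 = 94.344670

E0=232.0286 B0=94.3447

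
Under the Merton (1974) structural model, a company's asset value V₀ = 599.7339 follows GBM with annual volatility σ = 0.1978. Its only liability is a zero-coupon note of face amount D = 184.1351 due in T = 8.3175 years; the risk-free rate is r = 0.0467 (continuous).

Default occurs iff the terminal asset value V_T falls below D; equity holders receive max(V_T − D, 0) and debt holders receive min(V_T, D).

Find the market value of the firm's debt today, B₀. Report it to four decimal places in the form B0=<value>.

B0=124.7309

d₁ = [ln(V₀/D) + (r + σ²/2)T] / (σ√T)
   = [ln(599.7339/184.1351) + (0.0467 + 0.5·0.1978²)·8.3175] / (0.1978·√8.3175)
   = [1.180816 + 0.551138] / 0.570457 = 3.036083
d₂ = d₁ − σ√T = 3.036083 − 0.570457 = 2.465626
N(d₁) = 0.998802,  N(d₂) = 0.993161,  e^(−rT) = 0.678123
E₀ = V₀·N(d₁) − D·e^(−rT)·N(d₂)
   = 599.7339·0.998802 − 184.1351·0.678123·0.993161 = 475.002956
B₀ = V₀ − E₀ = 599.7339 − 475.002956 = 124.730944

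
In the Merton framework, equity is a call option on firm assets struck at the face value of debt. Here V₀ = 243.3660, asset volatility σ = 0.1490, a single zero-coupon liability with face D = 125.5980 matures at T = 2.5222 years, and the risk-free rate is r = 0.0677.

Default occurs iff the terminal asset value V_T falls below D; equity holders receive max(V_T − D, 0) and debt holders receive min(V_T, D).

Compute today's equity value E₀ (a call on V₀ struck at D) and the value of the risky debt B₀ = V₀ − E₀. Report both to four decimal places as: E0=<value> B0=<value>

E0=137.4852 B0=105.8808

d₁ = [ln(V₀/D) + (r + σ²/2)T] / (σ√T)
   = [ln(243.3660/125.5980) + (0.0677 + 0.5·0.1490²)·2.5222] / (0.1490·√2.5222)
   = [0.661480 + 0.198751] / 0.236633 = 3.635289
d₂ = d₁ − σ√T = 3.635289 − 0.236633 = 3.398656
N(d₁) = 0.999861,  N(d₂) = 0.999661,  e^(−rT) = 0.843030
E₀ = V₀·N(d₁) − D·e^(−rT)·N(d₂)
   = 243.3660·0.999861 − 125.5980·0.843030·0.999661 = 137.485203
B₀ = V₀ − E₀ = 243.3660 − 137.485203 = 105.880797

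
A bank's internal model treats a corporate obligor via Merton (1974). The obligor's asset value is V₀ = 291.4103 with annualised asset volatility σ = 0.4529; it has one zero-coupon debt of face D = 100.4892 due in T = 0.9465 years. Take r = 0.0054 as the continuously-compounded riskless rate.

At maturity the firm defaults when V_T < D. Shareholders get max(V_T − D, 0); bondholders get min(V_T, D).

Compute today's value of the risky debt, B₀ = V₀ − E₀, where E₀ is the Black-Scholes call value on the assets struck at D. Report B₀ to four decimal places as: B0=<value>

B0=99.7926

d₁ = [ln(V₀/D) + (r + σ²/2)T] / (σ√T)
   = [ln(291.4103/100.4892) + (0.0054 + 0.5·0.4529²)·0.9465] / (0.4529·√0.9465)
   = [1.064682 + 0.102183] / 0.440618 = 2.648245
d₂ = d₁ − σ√T = 2.648245 − 0.440618 = 2.207626
N(d₁) = 0.995954,  N(d₂) = 0.986365,  e^(−rT) = 0.994902
E₀ = V₀·N(d₁) − D·e^(−rT)·N(d₂)
   = 291.4103·0.995954 − 100.4892·0.994902·0.986365 = 191.617688
B₀ = V₀ − E₀ = 291.4103 − 191.617688 = 99.792612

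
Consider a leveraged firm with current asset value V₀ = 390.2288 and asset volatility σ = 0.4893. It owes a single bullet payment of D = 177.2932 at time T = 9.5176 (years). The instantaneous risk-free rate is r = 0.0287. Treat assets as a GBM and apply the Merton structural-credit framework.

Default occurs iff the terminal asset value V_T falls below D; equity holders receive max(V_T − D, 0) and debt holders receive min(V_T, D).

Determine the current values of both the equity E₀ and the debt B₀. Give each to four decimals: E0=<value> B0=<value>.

d₁ = [ln(V₀/D) + (r + σ²/2)T] / (σ√T)
   = [ln(390.2288/177.2932) + (0.0287 + 0.5·0.4893²)·9.5176] / (0.4893·√9.5176)
   = [0.788928 + 1.412481] / 1.509520 = 1.458350
d₂ = d₁ − σ√T = 1.458350 − 1.509520 = -0.051170
N(d₁) = 0.927628,  N(d₂) = 0.479595,  e^(−rT) = 0.760975
E₀ = V₀·N(d₁) − D·e^(−rT)·N(d₂)
   = 390.2288·0.927628 − 177.2932·0.760975·0.479595 = 297.282282
B₀ = V₀ − E₀ = 390.2288 − 297.282282 = 92.946518

E0=297.2823 B0=92.9465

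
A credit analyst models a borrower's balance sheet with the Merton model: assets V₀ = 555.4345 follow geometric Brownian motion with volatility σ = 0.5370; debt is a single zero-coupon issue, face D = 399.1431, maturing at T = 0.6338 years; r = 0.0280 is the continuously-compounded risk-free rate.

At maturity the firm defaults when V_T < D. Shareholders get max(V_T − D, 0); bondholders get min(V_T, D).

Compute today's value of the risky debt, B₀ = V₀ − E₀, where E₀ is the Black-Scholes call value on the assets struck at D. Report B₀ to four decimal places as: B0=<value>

B0=369.0571

d₁ = [ln(V₀/D) + (r + σ²/2)T] / (σ√T)
   = [ln(555.4345/399.1431) + (0.0280 + 0.5·0.5370²)·0.6338] / (0.5370·√0.6338)
   = [0.330431 + 0.109131] / 0.427514 = 1.028180
d₂ = d₁ − σ√T = 1.028180 − 0.427514 = 0.600666
N(d₁) = 0.848067,  N(d₂) = 0.725969,  e^(−rT) = 0.982410
E₀ = V₀·N(d₁) − D·e^(−rT)·N(d₂)
   = 555.4345·0.848067 − 399.1431·0.982410·0.725969 = 186.377420
B₀ = V₀ − E₀ = 555.4345 − 186.377420 = 369.057080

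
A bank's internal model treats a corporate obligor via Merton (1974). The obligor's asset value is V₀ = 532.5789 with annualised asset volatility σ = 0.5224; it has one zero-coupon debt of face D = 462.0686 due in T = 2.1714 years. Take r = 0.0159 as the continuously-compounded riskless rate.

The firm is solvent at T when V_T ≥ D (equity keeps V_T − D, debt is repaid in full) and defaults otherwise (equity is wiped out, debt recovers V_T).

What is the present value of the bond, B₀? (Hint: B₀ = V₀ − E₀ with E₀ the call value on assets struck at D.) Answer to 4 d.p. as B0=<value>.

B0=339.1493

d₁ = [ln(V₀/D) + (r + σ²/2)T] / (σ√T)
   = [ln(532.5789/462.0686) + (0.0159 + 0.5·0.5224²)·2.1714] / (0.5224·√2.1714)
   = [0.142018 + 0.330815] / 0.769791 = 0.614234
d₂ = d₁ − σ√T = 0.614234 − 0.769791 = -0.155557
N(d₁) = 0.730470,  N(d₂) = 0.438191,  e^(−rT) = 0.966064
E₀ = V₀·N(d₁) − D·e^(−rT)·N(d₂)
   = 532.5789·0.730470 − 462.0686·0.966064·0.438191 = 193.429630
B₀ = V₀ − E₀ = 532.5789 − 193.429630 = 339.149270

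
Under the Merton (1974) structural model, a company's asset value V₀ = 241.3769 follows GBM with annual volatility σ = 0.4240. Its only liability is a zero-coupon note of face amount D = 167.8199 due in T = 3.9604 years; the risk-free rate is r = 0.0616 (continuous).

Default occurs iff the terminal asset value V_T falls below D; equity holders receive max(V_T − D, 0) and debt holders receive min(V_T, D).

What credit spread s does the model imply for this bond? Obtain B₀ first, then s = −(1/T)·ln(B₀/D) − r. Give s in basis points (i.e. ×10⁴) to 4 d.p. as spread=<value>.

d₁ = [ln(V₀/D) + (r + σ²/2)T] / (σ√T)
   = [ln(241.3769/167.8199) + (0.0616 + 0.5·0.4240²)·3.9604] / (0.4240·√3.9604)
   = [0.363468 + 0.599953] / 0.843792 = 1.141776
d₂ = d₁ − σ√T = 1.141776 − 0.843792 = 0.297984
N(d₁) = 0.873226,  N(d₂) = 0.617142,  e^(−rT) = 0.783518
E₀ = V₀·N(d₁) − D·e^(−rT)·N(d₂)
   = 241.3769·0.873226 − 167.8199·0.783518·0.617142 = 129.628649
B₀ = V₀ − E₀ = 241.3769 − 129.628649 = 111.748251
spread = −(1/T)·ln(B₀/D) − r = −(1/3.9604)·ln(111.748251/167.8199) − 0.0616 = 0.04107720
in basis points: 0.04107720 × 10⁴ = 410.7720 bp

spread=410.7720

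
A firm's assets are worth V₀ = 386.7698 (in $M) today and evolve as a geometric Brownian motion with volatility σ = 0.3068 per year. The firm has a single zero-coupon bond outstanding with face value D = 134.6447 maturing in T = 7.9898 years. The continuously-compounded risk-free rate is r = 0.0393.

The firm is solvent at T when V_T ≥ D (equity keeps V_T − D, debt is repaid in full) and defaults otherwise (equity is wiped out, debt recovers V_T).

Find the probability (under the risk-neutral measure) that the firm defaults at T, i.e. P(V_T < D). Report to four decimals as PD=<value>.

PD=0.1261

d₁ = [ln(V₀/D) + (r + σ²/2)T] / (σ√T)
   = [ln(386.7698/134.6447) + (0.0393 + 0.5·0.3068²)·7.9898] / (0.3068·√7.9898)
   = [1.055190 + 0.690024] / 0.867208 = 2.012452
d₂ = d₁ − σ√T = 2.012452 − 0.867208 = 1.145244
risk-neutral PD = N(−d₂) = N(-1.145244) = 0.126054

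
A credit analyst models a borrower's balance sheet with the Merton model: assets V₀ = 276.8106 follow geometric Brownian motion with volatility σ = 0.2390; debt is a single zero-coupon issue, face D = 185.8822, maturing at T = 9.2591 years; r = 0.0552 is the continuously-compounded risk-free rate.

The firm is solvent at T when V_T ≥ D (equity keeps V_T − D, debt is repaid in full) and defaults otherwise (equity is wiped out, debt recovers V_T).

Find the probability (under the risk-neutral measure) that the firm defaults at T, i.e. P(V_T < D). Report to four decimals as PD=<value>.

d₁ = [ln(V₀/D) + (r + σ²/2)T] / (σ√T)
   = [ln(276.8106/185.8822) + (0.0552 + 0.5·0.2390²)·9.2591] / (0.2390·√9.2591)
   = [0.398220 + 0.775547] / 0.727248 = 1.613986
d₂ = d₁ − σ√T = 1.613986 − 0.727248 = 0.886738
risk-neutral PD = N(−d₂) = N(-0.886738) = 0.187610

PD=0.1876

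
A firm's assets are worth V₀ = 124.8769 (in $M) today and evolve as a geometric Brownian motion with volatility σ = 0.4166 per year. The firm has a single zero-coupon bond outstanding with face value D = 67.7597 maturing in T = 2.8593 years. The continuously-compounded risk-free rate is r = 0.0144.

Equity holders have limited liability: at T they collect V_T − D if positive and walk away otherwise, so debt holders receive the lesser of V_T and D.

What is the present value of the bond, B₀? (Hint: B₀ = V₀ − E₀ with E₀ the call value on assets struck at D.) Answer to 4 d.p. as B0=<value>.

d₁ = [ln(V₀/D) + (r + σ²/2)T] / (σ√T)
   = [ln(124.8769/67.7597) + (0.0144 + 0.5·0.4166²)·2.8593] / (0.4166·√2.8593)
   = [0.611361 + 0.289298] / 0.704448 = 1.278530
d₂ = d₁ − σ√T = 1.278530 − 0.704448 = 0.574082
N(d₁) = 0.899469,  N(d₂) = 0.717044,  e^(−rT) = 0.959662
E₀ = V₀·N(d₁) − D·e^(−rT)·N(d₂)
   = 124.8769·0.899469 − 67.7597·0.959662·0.717044 = 65.696072
B₀ = V₀ − E₀ = 124.8769 − 65.696072 = 59.180828

B0=59.1808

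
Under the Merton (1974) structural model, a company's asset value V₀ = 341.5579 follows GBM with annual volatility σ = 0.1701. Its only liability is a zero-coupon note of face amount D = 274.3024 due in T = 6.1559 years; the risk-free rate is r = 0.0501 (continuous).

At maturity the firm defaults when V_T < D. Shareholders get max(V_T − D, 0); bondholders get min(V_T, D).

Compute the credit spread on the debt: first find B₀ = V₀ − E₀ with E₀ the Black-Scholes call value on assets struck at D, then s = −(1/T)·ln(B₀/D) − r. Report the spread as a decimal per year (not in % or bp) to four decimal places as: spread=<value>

d₁ = [ln(V₀/D) + (r + σ²/2)T] / (σ√T)
   = [ln(341.5579/274.3024) + (0.0501 + 0.5·0.1701²)·6.1559] / (0.1701·√6.1559)
   = [0.219286 + 0.397468] / 0.422037 = 1.461376
d₂ = d₁ − σ√T = 1.461376 − 0.422037 = 1.039339
N(d₁) = 0.928044,  N(d₂) = 0.850677,  e^(−rT) = 0.734614
E₀ = V₀·N(d₁) − D·e^(−rT)·N(d₂)
   = 341.5579·0.928044 − 274.3024·0.734614·0.850677 = 145.564043
B₀ = V₀ − E₀ = 341.5579 − 145.564043 = 195.993857
spread = −(1/T)·ln(B₀/D) − r = −(1/6.1559)·ln(195.993857/274.3024) − 0.0501 = 0.00450580

spread=0.0045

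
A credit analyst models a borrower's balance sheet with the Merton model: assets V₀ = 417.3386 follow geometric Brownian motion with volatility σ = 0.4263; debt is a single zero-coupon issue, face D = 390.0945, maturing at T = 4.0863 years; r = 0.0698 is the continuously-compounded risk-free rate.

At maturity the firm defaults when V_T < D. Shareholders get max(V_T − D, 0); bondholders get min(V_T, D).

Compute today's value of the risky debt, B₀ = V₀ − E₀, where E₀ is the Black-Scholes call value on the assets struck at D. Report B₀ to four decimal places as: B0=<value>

d₁ = [ln(V₀/D) + (r + σ²/2)T] / (σ√T)
   = [ln(417.3386/390.0945) + (0.0698 + 0.5·0.4263²)·4.0863] / (0.4263·√4.0863)
   = [0.067509 + 0.656529] / 0.861748 = 0.840196
d₂ = d₁ − σ√T = 0.840196 − 0.861748 = -0.021552
N(d₁) = 0.799601,  N(d₂) = 0.491403,  e^(−rT) = 0.751846
E₀ = V₀·N(d₁) − D·e^(−rT)·N(d₂)
   = 417.3386·0.799601 − 390.0945·0.751846·0.491403 = 189.580321
B₀ = V₀ − E₀ = 417.3386 − 189.580321 = 227.758279

B0=227.7583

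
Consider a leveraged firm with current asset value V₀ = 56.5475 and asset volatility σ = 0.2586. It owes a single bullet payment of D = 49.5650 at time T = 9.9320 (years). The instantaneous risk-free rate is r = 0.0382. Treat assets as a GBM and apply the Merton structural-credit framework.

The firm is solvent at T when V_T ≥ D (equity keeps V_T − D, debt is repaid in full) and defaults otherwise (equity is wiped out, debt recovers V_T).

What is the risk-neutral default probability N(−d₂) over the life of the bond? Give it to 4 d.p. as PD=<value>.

d₁ = [ln(V₀/D) + (r + σ²/2)T] / (σ√T)
   = [ln(56.5475/49.5650) + (0.0382 + 0.5·0.2586²)·9.9320] / (0.2586·√9.9320)
   = [0.131796 + 0.711498] / 0.814980 = 1.034743
d₂ = d₁ − σ√T = 1.034743 − 0.814980 = 0.219763
risk-neutral PD = N(−d₂) = N(-0.219763) = 0.413028

PD=0.4130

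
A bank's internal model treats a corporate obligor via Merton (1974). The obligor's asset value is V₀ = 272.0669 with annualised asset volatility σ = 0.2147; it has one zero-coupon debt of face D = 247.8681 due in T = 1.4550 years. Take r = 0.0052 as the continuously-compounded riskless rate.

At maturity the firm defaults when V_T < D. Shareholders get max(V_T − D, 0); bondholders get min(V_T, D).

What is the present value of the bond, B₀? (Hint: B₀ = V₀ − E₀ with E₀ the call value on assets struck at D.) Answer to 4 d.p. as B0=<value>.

d₁ = [ln(V₀/D) + (r + σ²/2)T] / (σ√T)
   = [ln(272.0669/247.8681) + (0.0052 + 0.5·0.2147²)·1.4550] / (0.2147·√1.4550)
   = [0.093151 + 0.041101] / 0.258978 = 0.518391
d₂ = d₁ − σ√T = 0.518391 − 0.258978 = 0.259413
N(d₁) = 0.697907,  N(d₂) = 0.602342,  e^(−rT) = 0.992463
E₀ = V₀·N(d₁) − D·e^(−rT)·N(d₂)
   = 272.0669·0.697907 − 247.8681·0.992463·0.602342 = 41.701559
B₀ = V₀ − E₀ = 272.0669 − 41.701559 = 230.365341

B0=230.3653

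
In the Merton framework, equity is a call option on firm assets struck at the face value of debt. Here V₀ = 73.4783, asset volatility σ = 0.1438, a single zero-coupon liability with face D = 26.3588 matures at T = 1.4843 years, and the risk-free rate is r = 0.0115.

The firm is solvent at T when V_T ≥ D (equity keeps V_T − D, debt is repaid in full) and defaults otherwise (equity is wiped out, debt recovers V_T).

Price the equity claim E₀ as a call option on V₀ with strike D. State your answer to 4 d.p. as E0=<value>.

d₁ = [ln(V₀/D) + (r + σ²/2)T] / (σ√T)
   = [ln(73.4783/26.3588) + (0.0115 + 0.5·0.1438²)·1.4843] / (0.1438·√1.4843)
   = [1.025188 + 0.032416] / 0.175194 = 6.036752
d₂ = d₁ − σ√T = 6.036752 − 0.175194 = 5.861557
N(d₁) = 1.000000,  N(d₂) = 1.000000,  e^(−rT) = 0.983075
E₀ = V₀·N(d₁) − D·e^(−rT)·N(d₂)
   = 73.4783·1.000000 − 26.3588·0.983075·1.000000 = 47.565612

E0=47.5656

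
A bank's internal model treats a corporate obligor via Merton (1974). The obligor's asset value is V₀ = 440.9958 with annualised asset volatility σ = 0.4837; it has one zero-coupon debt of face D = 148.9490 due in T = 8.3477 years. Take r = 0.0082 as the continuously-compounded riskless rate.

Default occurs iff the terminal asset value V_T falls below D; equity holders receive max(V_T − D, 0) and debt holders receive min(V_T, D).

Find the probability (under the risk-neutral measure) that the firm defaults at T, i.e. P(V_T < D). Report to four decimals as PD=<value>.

PD=0.4495

d₁ = [ln(V₀/D) + (r + σ²/2)T] / (σ√T)
   = [ln(440.9958/148.9490) + (0.0082 + 0.5·0.4837²)·8.3477] / (0.4837·√8.3477)
   = [1.085431 + 1.044989] / 1.397525 = 1.524424
d₂ = d₁ − σ√T = 1.524424 − 1.397525 = 0.126899
risk-neutral PD = N(−d₂) = N(-0.126899) = 0.449510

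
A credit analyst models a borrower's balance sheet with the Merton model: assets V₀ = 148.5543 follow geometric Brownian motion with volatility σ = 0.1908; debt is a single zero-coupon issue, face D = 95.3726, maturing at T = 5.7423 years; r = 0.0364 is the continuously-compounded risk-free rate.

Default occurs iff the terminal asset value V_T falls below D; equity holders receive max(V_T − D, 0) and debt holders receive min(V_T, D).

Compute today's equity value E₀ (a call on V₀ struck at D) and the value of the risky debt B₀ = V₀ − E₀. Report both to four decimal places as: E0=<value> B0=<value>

E0=72.8352 B0=75.7191

d₁ = [ln(V₀/D) + (r + σ²/2)T] / (σ√T)
   = [ln(148.5543/95.3726) + (0.0364 + 0.5·0.1908²)·5.7423] / (0.1908·√5.7423)
   = [0.443159 + 0.313543] / 0.457216 = 1.655022
d₂ = d₁ − σ√T = 1.655022 − 0.457216 = 1.197806
N(d₁) = 0.951040,  N(d₂) = 0.884504,  e^(−rT) = 0.811379
E₀ = V₀·N(d₁) − D·e^(−rT)·N(d₂)
   = 148.5543·0.951040 − 95.3726·0.811379·0.884504 = 72.835218
B₀ = V₀ − E₀ = 148.5543 − 72.835218 = 75.719082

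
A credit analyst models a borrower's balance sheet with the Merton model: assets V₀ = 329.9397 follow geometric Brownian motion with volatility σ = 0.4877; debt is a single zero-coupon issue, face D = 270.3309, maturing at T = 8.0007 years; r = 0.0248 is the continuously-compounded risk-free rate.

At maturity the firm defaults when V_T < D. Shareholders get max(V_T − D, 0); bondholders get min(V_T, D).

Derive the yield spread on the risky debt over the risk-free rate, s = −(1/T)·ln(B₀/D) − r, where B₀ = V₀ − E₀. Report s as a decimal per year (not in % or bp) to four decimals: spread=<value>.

d₁ = [ln(V₀/D) + (r + σ²/2)T] / (σ√T)
   = [ln(329.9397/270.3309) + (0.0248 + 0.5·0.4877²)·8.0007] / (0.4877·√8.0007)
   = [0.199263 + 1.149906] / 1.379484 = 0.978024
d₂ = d₁ − σ√T = 0.978024 − 1.379484 = -0.401460
N(d₁) = 0.835969,  N(d₂) = 0.344041,  e^(−rT) = 0.820028
E₀ = V₀·N(d₁) − D·e^(−rT)·N(d₂)
   = 329.9397·0.835969 − 270.3309·0.820028·0.344041 = 199.552775
B₀ = V₀ − E₀ = 329.9397 − 199.552775 = 130.386925
spread = −(1/T)·ln(B₀/D) − r = −(1/8.0007)·ln(130.386925/270.3309) − 0.0248 = 0.06633457

spread=0.0663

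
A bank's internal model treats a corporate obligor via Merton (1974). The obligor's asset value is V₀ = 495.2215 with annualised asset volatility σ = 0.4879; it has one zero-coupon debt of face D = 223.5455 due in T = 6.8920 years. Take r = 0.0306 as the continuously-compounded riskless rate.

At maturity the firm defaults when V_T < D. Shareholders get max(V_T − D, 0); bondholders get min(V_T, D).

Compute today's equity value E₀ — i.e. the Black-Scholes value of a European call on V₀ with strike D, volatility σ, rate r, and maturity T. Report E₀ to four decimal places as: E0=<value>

d₁ = [ln(V₀/D) + (r + σ²/2)T] / (σ√T)
   = [ln(495.2215/223.5455) + (0.0306 + 0.5·0.4879²)·6.8920] / (0.4879·√6.8920)
   = [0.795390 + 1.031203] / 1.280865 = 1.426062
d₂ = d₁ − σ√T = 1.426062 − 1.280865 = 0.145197
N(d₁) = 0.923075,  N(d₂) = 0.557722,  e^(−rT) = 0.809859
E₀ = V₀·N(d₁) − D·e^(−rT)·N(d₂)
   = 495.2215·0.923075 − 223.5455·0.809859·0.557722 = 356.156265

E0=356.1563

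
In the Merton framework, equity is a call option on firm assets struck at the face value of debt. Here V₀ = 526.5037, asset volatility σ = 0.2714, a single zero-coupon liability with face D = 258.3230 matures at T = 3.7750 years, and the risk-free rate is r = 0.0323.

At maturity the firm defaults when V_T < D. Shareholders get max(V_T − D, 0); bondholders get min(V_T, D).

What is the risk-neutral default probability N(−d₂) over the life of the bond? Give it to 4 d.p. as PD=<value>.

PD=0.0938

d₁ = [ln(V₀/D) + (r + σ²/2)T] / (σ√T)
   = [ln(526.5037/258.3230) + (0.0323 + 0.5·0.2714²)·3.7750] / (0.2714·√3.7750)
   = [0.712048 + 0.260962] / 0.527313 = 1.845223
d₂ = d₁ − σ√T = 1.845223 − 0.527313 = 1.317910
risk-neutral PD = N(−d₂) = N(-1.317910) = 0.093767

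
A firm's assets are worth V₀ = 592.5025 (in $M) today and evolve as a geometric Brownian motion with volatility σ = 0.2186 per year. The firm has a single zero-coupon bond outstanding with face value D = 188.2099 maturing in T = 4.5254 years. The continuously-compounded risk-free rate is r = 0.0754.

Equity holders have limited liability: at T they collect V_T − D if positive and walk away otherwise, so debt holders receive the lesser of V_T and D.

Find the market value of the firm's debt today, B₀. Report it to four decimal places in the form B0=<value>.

B0=133.7758

d₁ = [ln(V₀/D) + (r + σ²/2)T] / (σ√T)
   = [ln(592.5025/188.2099) + (0.0754 + 0.5·0.2186²)·4.5254] / (0.2186·√4.5254)
   = [1.146797 + 0.449340] / 0.465028 = 3.432351
d₂ = d₁ − σ√T = 3.432351 − 0.465028 = 2.967324
N(d₁) = 0.999701,  N(d₂) = 0.998498,  e^(−rT) = 0.710906
E₀ = V₀·N(d₁) − D·e^(−rT)·N(d₂)
   = 592.5025·0.999701 − 188.2099·0.710906·0.998498 = 458.726667
B₀ = V₀ − E₀ = 592.5025 − 458.726667 = 133.775833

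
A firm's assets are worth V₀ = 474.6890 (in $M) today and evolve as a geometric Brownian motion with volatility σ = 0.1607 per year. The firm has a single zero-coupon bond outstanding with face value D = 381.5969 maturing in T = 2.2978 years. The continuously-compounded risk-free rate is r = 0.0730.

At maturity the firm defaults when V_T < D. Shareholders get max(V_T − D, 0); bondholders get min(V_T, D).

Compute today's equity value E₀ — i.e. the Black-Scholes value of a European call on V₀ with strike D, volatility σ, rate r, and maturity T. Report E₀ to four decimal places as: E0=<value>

E0=154.3049

d₁ = [ln(V₀/D) + (r + σ²/2)T] / (σ√T)
   = [ln(474.6890/381.5969) + (0.0730 + 0.5·0.1607²)·2.2978] / (0.1607·√2.2978)
   = [0.218295 + 0.197409] / 0.243597 = 1.706524
d₂ = d₁ − σ√T = 1.706524 − 0.243597 = 1.462927
N(d₁) = 0.956045,  N(d₂) = 0.928256,  e^(−rT) = 0.845574
E₀ = V₀·N(d₁) − D·e^(−rT)·N(d₂)
   = 474.6890·0.956045 − 381.5969·0.845574·0.928256 = 154.304857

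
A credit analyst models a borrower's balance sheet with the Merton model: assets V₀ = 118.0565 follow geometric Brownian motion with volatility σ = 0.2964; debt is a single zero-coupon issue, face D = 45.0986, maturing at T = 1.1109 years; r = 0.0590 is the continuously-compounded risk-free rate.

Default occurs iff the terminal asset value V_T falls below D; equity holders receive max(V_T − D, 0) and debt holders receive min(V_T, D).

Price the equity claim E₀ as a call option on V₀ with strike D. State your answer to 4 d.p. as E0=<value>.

E0=75.8219

d₁ = [ln(V₀/D) + (r + σ²/2)T] / (σ√T)
   = [ln(118.0565/45.0986) + (0.0590 + 0.5·0.2964²)·1.1109] / (0.2964·√1.1109)
   = [0.962312 + 0.114341] / 0.312403 = 3.446356
d₂ = d₁ − σ√T = 3.446356 − 0.312403 = 3.133953
N(d₁) = 0.999716,  N(d₂) = 0.999138,  e^(−rT) = 0.936559
E₀ = V₀·N(d₁) − D·e^(−rT)·N(d₂)
   = 118.0565·0.999716 − 45.0986·0.936559·0.999138 = 75.821898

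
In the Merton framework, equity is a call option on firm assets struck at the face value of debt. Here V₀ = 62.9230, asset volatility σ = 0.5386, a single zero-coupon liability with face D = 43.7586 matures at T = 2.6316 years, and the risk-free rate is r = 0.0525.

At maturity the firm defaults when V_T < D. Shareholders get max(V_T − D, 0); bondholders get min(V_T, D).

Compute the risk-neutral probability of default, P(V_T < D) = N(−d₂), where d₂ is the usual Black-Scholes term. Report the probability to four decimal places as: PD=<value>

d₁ = [ln(V₀/D) + (r + σ²/2)T] / (σ√T)
   = [ln(62.9230/43.7586) + (0.0525 + 0.5·0.5386²)·2.6316] / (0.5386·√2.6316)
   = [0.363224 + 0.519859] / 0.873728 = 1.010707
d₂ = d₁ − σ√T = 1.010707 − 0.873728 = 0.136979
risk-neutral PD = N(−d₂) = N(-0.136979) = 0.445524

PD=0.4455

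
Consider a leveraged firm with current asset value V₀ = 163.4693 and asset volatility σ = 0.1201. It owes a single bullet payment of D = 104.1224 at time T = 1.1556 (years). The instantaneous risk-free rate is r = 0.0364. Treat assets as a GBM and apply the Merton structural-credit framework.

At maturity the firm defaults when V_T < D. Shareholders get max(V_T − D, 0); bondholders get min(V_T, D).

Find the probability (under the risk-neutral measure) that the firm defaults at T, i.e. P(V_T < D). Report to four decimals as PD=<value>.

d₁ = [ln(V₀/D) + (r + σ²/2)T] / (σ√T)
   = [ln(163.4693/104.1224) + (0.0364 + 0.5·0.1201²)·1.1556] / (0.1201·√1.1556)
   = [0.451058 + 0.050398] / 0.129106 = 3.884062
d₂ = d₁ − σ√T = 3.884062 − 0.129106 = 3.754956
risk-neutral PD = N(−d₂) = N(-3.754956) = 0.000087

PD=0.0001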